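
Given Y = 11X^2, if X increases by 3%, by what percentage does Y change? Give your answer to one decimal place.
6.1%

For Y = 11X^2:
If X → X(1 + 0.03)
Then Y → Y · (1 + 0.03)^2
     = Y · 1.0609

Percentage change = ((1 + 0.03)^2 − 1) × 100% ≈ 6.1%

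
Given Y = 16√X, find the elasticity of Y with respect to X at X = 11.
Elasticity = 1/2

Elasticity = (dY/dX) · (X/Y)

dY/dX = 8/√X
At X = 11: dY/dX = 8·√11/11, Y = 16·√11

Elasticity = (8·√11/11) · (11 / (16·√11)) = 1/2

Interpretation: for a small percentage change in X, the percentage change in Y is approximately 0.50 times as large.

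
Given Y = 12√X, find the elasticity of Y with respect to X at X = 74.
Elasticity = 1/2

Elasticity = (dY/dX) · (X/Y)

dY/dX = 6/√X
At X = 74: dY/dX = 3·√74/37, Y = 12·√74

Elasticity = (3·√74/37) · (74 / (12·√74)) = 1/2

Interpretation: for a small percentage change in X, the percentage change in Y is approximately 0.50 times as large.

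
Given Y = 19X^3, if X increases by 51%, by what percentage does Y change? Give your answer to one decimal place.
244.3%

For Y = 19X^3:
If X → X(1 + 0.51)
Then Y → Y · (1 + 0.51)^3
     ≈ Y · 3.4430

Percentage change = ((1 + 0.51)^3 − 1) × 100% ≈ 244.3%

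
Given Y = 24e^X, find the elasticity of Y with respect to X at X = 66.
Elasticity = 66

Elasticity = (dY/dX) · (X/Y)

dY/dX = 24·e^X
At X = 66: dY/dX = 24·e^66, Y = 24·e^66

Elasticity = (24·e^66) · (66 / (24·e^66)) = 66

Interpretation: for a small percentage change in X, the percentage change in Y is approximately 66.00 times as large.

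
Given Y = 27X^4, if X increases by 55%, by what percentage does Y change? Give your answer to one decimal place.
477.2%

For Y = 27X^4:
If X → X(1 + 0.55)
Then Y → Y · (1 + 0.55)^4
     ≈ Y · 5.7720

Percentage change = ((1 + 0.55)^4 − 1) × 100% ≈ 477.2%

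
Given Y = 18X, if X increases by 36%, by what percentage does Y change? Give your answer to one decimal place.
36.0%

For Y = 18X:
If X → X(1 + 0.36)
Then Y → Y · (1 + 0.36)^1
     = Y · 1.3600

Percentage change = ((1 + 0.36)^1 − 1) × 100% = 36.0%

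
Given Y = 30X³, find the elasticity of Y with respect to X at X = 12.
Elasticity = 3

Elasticity = (dY/dX) · (X/Y)

dY/dX = 90·X²
At X = 12: dY/dX = 12960, Y = 51840

Elasticity = 12960 · (12 / 51840) = 3

Interpretation: for a small percentage change in X, the percentage change in Y is approximately 3.00 times as large.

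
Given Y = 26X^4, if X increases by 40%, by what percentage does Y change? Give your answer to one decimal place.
284.2%

For Y = 26X^4:
If X → X(1 + 0.4)
Then Y → Y · (1 + 0.4)^4
     = Y · 3.8416

Percentage change = ((1 + 0.4)^4 − 1) × 100% ≈ 284.2%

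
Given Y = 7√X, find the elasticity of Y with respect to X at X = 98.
Elasticity = 1/2

Elasticity = (dY/dX) · (X/Y)

dY/dX = 7/(2·√X)
At X = 98: dY/dX = √2/4, Y = 49·√2

Elasticity = (√2/4) · (98 / (49·√2)) = 1/2

Interpretation: for a small percentage change in X, the percentage change in Y is approximately 0.50 times as large.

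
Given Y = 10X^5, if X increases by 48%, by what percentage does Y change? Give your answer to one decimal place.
610.1%

For Y = 10X^5:
If X → X(1 + 0.48)
Then Y → Y · (1 + 0.48)^5
     ≈ Y · 7.1008

Percentage change = ((1 + 0.48)^5 − 1) × 100% ≈ 610.1%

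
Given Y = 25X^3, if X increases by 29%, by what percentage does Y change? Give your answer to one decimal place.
114.7%

For Y = 25X^3:
If X → X(1 + 0.29)
Then Y → Y · (1 + 0.29)^3
     ≈ Y · 2.1467

Percentage change = ((1 + 0.29)^3 − 1) × 100% ≈ 114.7%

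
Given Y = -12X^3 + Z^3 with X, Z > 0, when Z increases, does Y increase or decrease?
Y increases

Taking the partial derivative:
∂Y/∂Z = 3Z^2

∂Y/∂Z = 3Z^2 > 0 (assuming positive values)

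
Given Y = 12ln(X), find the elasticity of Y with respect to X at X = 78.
Elasticity = 1/ln(78) ≈ 0.2295

Elasticity = (dY/dX) · (X/Y)

dY/dX = 12/X
At X = 78: dY/dX = 2/13, Y = 12·ln(78)

Elasticity = (2/13) · (78 / (12·ln(78))) = 1/ln(78) ≈ 0.2295

Interpretation: for a small percentage change in X, the percentage change in Y is approximately 0.23 times as large.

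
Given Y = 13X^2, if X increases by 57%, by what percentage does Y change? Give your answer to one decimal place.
146.5%

For Y = 13X^2:
If X → X(1 + 0.57)
Then Y → Y · (1 + 0.57)^2
     = Y · 2.4649

Percentage change = ((1 + 0.57)^2 − 1) × 100% ≈ 146.5%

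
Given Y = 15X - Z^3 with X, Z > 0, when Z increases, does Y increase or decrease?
Y decreases

Taking the partial derivative:
∂Y/∂Z = -3Z^2

∂Y/∂Z = -3Z^2 < 0 (assuming positive values)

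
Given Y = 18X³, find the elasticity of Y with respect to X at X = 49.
Elasticity = 3

Elasticity = (dY/dX) · (X/Y)

dY/dX = 54·X²
At X = 49: dY/dX = 129654, Y = 2117682

Elasticity = 129654 · (49 / 2117682) = 3

Interpretation: for a small percentage change in X, the percentage change in Y is approximately 3.00 times as large.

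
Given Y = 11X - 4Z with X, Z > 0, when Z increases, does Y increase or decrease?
Y decreases

Taking the partial derivative:
∂Y/∂Z = -4

∂Y/∂Z = -4 < 0 (assuming positive values)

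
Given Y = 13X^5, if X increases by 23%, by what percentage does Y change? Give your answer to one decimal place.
181.5%

For Y = 13X^5:
If X → X(1 + 0.23)
Then Y → Y · (1 + 0.23)^5
     ≈ Y · 2.8153

Percentage change = ((1 + 0.23)^5 − 1) × 100% ≈ 181.5%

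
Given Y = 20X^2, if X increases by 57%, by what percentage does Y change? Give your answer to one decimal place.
146.5%

For Y = 20X^2:
If X → X(1 + 0.57)
Then Y → Y · (1 + 0.57)^2
     = Y · 2.4649

Percentage change = ((1 + 0.57)^2 − 1) × 100% ≈ 146.5%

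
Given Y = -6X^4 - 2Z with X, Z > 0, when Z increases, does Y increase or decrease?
Y decreases

Taking the partial derivative:
∂Y/∂Z = -2

∂Y/∂Z = -2 < 0 (assuming positive values)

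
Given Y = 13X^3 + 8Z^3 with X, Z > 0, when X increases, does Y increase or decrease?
Y increases

Taking the partial derivative:
∂Y/∂X = 39X^2

∂Y/∂X = 39X^2 > 0 (assuming positive values)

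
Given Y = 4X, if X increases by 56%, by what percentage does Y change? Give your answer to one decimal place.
56.0%

For Y = 4X:
If X → X(1 + 0.56)
Then Y → Y · (1 + 0.56)^1
     = Y · 1.5600

Percentage change = ((1 + 0.56)^1 − 1) × 100% = 56.0%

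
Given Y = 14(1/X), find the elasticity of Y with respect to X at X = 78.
Elasticity = -1

Elasticity = (dY/dX) · (X/Y)

dY/dX = -14/X²
At X = 78: dY/dX = -7/3042, Y = 7/39

Elasticity = (-7/3042) · (78 / (7/39)) = -1

Interpretation: for a small percentage change in X, the percentage change in Y is approximately -1.00 times as large.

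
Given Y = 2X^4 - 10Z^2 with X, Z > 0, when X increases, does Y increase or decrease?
Y increases

Taking the partial derivative:
∂Y/∂X = 8X^3

∂Y/∂X = 8X^3 > 0 (assuming positive values)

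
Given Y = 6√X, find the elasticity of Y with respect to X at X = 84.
Elasticity = 1/2

Elasticity = (dY/dX) · (X/Y)

dY/dX = 3/√X
At X = 84: dY/dX = √21/14, Y = 12·√21

Elasticity = (√21/14) · (84 / (12·√21)) = 1/2

Interpretation: for a small percentage change in X, the percentage change in Y is approximately 0.50 times as large.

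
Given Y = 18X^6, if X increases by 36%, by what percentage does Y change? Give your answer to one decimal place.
532.8%

For Y = 18X^6:
If X → X(1 + 0.36)
Then Y → Y · (1 + 0.36)^6
     ≈ Y · 6.3275

Percentage change = ((1 + 0.36)^6 − 1) × 100% ≈ 532.8%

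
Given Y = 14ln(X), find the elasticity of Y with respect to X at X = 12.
Elasticity = 1/ln(12) ≈ 0.4024

Elasticity = (dY/dX) · (X/Y)

dY/dX = 14/X
At X = 12: dY/dX = 7/6, Y = 14·ln(12)

Elasticity = (7/6) · (12 / (14·ln(12))) = 1/ln(12) ≈ 0.4024

Interpretation: for a small percentage change in X, the percentage change in Y is approximately 0.40 times as large.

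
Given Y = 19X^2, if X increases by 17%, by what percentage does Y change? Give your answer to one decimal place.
36.9%

For Y = 19X^2:
If X → X(1 + 0.17)
Then Y → Y · (1 + 0.17)^2
     = Y · 1.3689

Percentage change = ((1 + 0.17)^2 − 1) × 100% ≈ 36.9%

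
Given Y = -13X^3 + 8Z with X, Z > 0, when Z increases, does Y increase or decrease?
Y increases

Taking the partial derivative:
∂Y/∂Z = 8

∂Y/∂Z = 8 > 0 (assuming positive values)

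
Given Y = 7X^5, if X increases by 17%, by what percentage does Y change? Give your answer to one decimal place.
119.2%

For Y = 7X^5:
If X → X(1 + 0.17)
Then Y → Y · (1 + 0.17)^5
     ≈ Y · 2.1924

Percentage change = ((1 + 0.17)^5 − 1) × 100% ≈ 119.2%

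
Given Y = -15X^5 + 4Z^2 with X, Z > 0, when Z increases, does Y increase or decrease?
Y increases

Taking the partial derivative:
∂Y/∂Z = 8Z

∂Y/∂Z = 8Z > 0 (assuming positive values)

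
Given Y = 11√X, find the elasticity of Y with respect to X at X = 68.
Elasticity = 1/2

Elasticity = (dY/dX) · (X/Y)

dY/dX = 11/(2·√X)
At X = 68: dY/dX = 11·√17/68, Y = 22·√17

Elasticity = (11·√17/68) · (68 / (22·√17)) = 1/2

Interpretation: for a small percentage change in X, the percentage change in Y is approximately 0.50 times as large.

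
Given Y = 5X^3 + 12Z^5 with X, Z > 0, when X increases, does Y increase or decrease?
Y increases

Taking the partial derivative:
∂Y/∂X = 15X^2

∂Y/∂X = 15X^2 > 0 (assuming positive values)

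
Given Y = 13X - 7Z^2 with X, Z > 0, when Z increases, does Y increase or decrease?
Y decreases

Taking the partial derivative:
∂Y/∂Z = -14Z

∂Y/∂Z = -14Z < 0 (assuming positive values)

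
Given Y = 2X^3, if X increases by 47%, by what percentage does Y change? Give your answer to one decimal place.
217.7%

For Y = 2X^3:
If X → X(1 + 0.47)
Then Y → Y · (1 + 0.47)^3
     ≈ Y · 3.1765

Percentage change = ((1 + 0.47)^3 − 1) × 100% ≈ 217.7%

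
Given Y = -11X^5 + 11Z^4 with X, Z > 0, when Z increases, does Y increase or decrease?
Y increases

Taking the partial derivative:
∂Y/∂Z = 44Z^3

∂Y/∂Z = 44Z^3 > 0 (assuming positive values)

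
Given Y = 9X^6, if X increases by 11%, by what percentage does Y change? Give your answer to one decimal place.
87.0%

For Y = 9X^6:
If X → X(1 + 0.11)
Then Y → Y · (1 + 0.11)^6
     ≈ Y · 1.8704

Percentage change = ((1 + 0.11)^6 − 1) × 100% ≈ 87.0%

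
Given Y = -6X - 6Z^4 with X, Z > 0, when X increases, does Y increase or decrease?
Y decreases

Taking the partial derivative:
∂Y/∂X = -6

∂Y/∂X = -6 < 0 (assuming positive values)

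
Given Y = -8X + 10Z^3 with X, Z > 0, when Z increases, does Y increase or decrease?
Y increases

Taking the partial derivative:
∂Y/∂Z = 30Z^2

∂Y/∂Z = 30Z^2 > 0 (assuming positive values)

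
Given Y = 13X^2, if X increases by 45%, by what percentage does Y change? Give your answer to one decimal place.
110.3%

For Y = 13X^2:
If X → X(1 + 0.45)
Then Y → Y · (1 + 0.45)^2
     = Y · 2.1025

Percentage change = ((1 + 0.45)^2 − 1) × 100% ≈ 110.3%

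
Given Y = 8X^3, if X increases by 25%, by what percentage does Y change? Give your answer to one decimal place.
95.3%

For Y = 8X^3:
If X → X(1 + 0.25)
Then Y → Y · (1 + 0.25)^3
     ≈ Y · 1.9531

Percentage change = ((1 + 0.25)^3 − 1) × 100% ≈ 95.3%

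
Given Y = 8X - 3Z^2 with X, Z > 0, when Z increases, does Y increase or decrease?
Y decreases

Taking the partial derivative:
∂Y/∂Z = -6Z

∂Y/∂Z = -6Z < 0 (assuming positive values)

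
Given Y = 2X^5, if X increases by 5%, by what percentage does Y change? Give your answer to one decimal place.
27.6%

For Y = 2X^5:
If X → X(1 + 0.05)
Then Y → Y · (1 + 0.05)^5
     ≈ Y · 1.2763

Percentage change = ((1 + 0.05)^5 − 1) × 100% ≈ 27.6%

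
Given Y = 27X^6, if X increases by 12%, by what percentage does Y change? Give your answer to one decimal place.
97.4%

For Y = 27X^6:
If X → X(1 + 0.12)
Then Y → Y · (1 + 0.12)^6
     ≈ Y · 1.9738

Percentage change = ((1 + 0.12)^6 − 1) × 100% ≈ 97.4%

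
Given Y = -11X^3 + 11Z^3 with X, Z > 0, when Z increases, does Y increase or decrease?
Y increases

Taking the partial derivative:
∂Y/∂Z = 33Z^2

∂Y/∂Z = 33Z^2 > 0 (assuming positive values)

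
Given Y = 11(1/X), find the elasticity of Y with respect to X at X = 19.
Elasticity = -1

Elasticity = (dY/dX) · (X/Y)

dY/dX = -11/X²
At X = 19: dY/dX = -11/361, Y = 11/19

Elasticity = (-11/361) · (19 / (11/19)) = -1

Interpretation: for a small percentage change in X, the percentage change in Y is approximately -1.00 times as large.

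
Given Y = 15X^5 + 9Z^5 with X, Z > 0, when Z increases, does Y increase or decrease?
Y increases

Taking the partial derivative:
∂Y/∂Z = 45Z^4

∂Y/∂Z = 45Z^4 > 0 (assuming positive values)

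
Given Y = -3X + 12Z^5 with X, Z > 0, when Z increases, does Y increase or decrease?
Y increases

Taking the partial derivative:
∂Y/∂Z = 60Z^4

∂Y/∂Z = 60Z^4 > 0 (assuming positive values)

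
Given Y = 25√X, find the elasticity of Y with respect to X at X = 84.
Elasticity = 1/2

Elasticity = (dY/dX) · (X/Y)

dY/dX = 25/(2·√X)
At X = 84: dY/dX = 25·√21/84, Y = 50·√21

Elasticity = (25·√21/84) · (84 / (50·√21)) = 1/2

Interpretation: for a small percentage change in X, the percentage change in Y is approximately 0.50 times as large.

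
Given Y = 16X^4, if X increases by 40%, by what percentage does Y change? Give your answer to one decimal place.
284.2%

For Y = 16X^4:
If X → X(1 + 0.4)
Then Y → Y · (1 + 0.4)^4
     = Y · 3.8416

Percentage change = ((1 + 0.4)^4 − 1) × 100% ≈ 284.2%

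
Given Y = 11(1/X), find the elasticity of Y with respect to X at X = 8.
Elasticity = -1

Elasticity = (dY/dX) · (X/Y)

dY/dX = -11/X²
At X = 8: dY/dX = -11/64, Y = 11/8

Elasticity = (-11/64) · (8 / (11/8)) = -1

Interpretation: for a small percentage change in X, the percentage change in Y is approximately -1.00 times as large.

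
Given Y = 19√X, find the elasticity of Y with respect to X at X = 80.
Elasticity = 1/2

Elasticity = (dY/dX) · (X/Y)

dY/dX = 19/(2·√X)
At X = 80: dY/dX = 19·√5/40, Y = 76·√5

Elasticity = (19·√5/40) · (80 / (76·√5)) = 1/2

Interpretation: for a small percentage change in X, the percentage change in Y is approximately 0.50 times as large.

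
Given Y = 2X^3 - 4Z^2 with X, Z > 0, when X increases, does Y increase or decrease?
Y increases

Taking the partial derivative:
∂Y/∂X = 6X^2

∂Y/∂X = 6X^2 > 0 (assuming positive values)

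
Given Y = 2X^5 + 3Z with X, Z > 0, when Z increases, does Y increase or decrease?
Y increases

Taking the partial derivative:
∂Y/∂Z = 3

∂Y/∂Z = 3 > 0 (assuming positive values)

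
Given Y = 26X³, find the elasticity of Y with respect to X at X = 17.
Elasticity = 3

Elasticity = (dY/dX) · (X/Y)

dY/dX = 78·X²
At X = 17: dY/dX = 22542, Y = 127738

Elasticity = 22542 · (17 / 127738) = 3

Interpretation: for a small percentage change in X, the percentage change in Y is approximately 3.00 times as large.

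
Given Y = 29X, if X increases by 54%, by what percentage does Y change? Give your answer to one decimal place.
54.0%

For Y = 29X:
If X → X(1 + 0.54)
Then Y → Y · (1 + 0.54)^1
     = Y · 1.5400

Percentage change = ((1 + 0.54)^1 − 1) × 100% = 54.0%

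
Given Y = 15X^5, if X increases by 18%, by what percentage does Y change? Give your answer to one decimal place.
128.8%

For Y = 15X^5:
If X → X(1 + 0.18)
Then Y → Y · (1 + 0.18)^5
     ≈ Y · 2.2878

Percentage change = ((1 + 0.18)^5 − 1) × 100% ≈ 128.8%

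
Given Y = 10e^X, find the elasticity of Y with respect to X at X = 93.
Elasticity = 93

Elasticity = (dY/dX) · (X/Y)

dY/dX = 10·e^X
At X = 93: dY/dX = 10·e^93, Y = 10·e^93

Elasticity = (10·e^93) · (93 / (10·e^93)) = 93

Interpretation: for a small percentage change in X, the percentage change in Y is approximately 93.00 times as large.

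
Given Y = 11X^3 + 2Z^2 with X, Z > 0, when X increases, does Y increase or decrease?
Y increases

Taking the partial derivative:
∂Y/∂X = 33X^2

∂Y/∂X = 33X^2 > 0 (assuming positive values)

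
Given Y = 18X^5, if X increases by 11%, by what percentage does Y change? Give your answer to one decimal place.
68.5%

For Y = 18X^5:
If X → X(1 + 0.11)
Then Y → Y · (1 + 0.11)^5
     ≈ Y · 1.6851

Percentage change = ((1 + 0.11)^5 − 1) × 100% ≈ 68.5%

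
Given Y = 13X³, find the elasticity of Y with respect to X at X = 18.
Elasticity = 3

Elasticity = (dY/dX) · (X/Y)

dY/dX = 39·X²
At X = 18: dY/dX = 12636, Y = 75816

Elasticity = 12636 · (18 / 75816) = 3

Interpretation: for a small percentage change in X, the percentage change in Y is approximately 3.00 times as large.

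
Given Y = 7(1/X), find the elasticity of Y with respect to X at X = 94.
Elasticity = -1

Elasticity = (dY/dX) · (X/Y)

dY/dX = -7/X²
At X = 94: dY/dX = -7/8836, Y = 7/94

Elasticity = (-7/8836) · (94 / (7/94)) = -1

Interpretation: for a small percentage change in X, the percentage change in Y is approximately -1.00 times as large.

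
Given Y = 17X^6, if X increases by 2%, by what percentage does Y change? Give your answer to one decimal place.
12.6%

For Y = 17X^6:
If X → X(1 + 0.02)
Then Y → Y · (1 + 0.02)^6
     ≈ Y · 1.1262

Percentage change = ((1 + 0.02)^6 − 1) × 100% ≈ 12.6%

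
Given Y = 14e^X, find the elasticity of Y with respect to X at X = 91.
Elasticity = 91

Elasticity = (dY/dX) · (X/Y)

dY/dX = 14·e^X
At X = 91: dY/dX = 14·e^91, Y = 14·e^91

Elasticity = (14·e^91) · (91 / (14·e^91)) = 91

Interpretation: for a small percentage change in X, the percentage change in Y is approximately 91.00 times as large.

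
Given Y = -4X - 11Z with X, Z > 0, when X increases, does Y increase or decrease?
Y decreases

Taking the partial derivative:
∂Y/∂X = -4

∂Y/∂X = -4 < 0 (assuming positive values)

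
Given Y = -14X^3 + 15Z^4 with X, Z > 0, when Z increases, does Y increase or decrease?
Y increases

Taking the partial derivative:
∂Y/∂Z = 60Z^3

∂Y/∂Z = 60Z^3 > 0 (assuming positive values)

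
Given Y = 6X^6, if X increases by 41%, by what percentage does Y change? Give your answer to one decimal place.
685.8%

For Y = 6X^6:
If X → X(1 + 0.41)
Then Y → Y · (1 + 0.41)^6
     ≈ Y · 7.8580

Percentage change = ((1 + 0.41)^6 − 1) × 100% ≈ 685.8%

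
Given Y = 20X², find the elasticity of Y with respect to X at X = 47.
Elasticity = 2

Elasticity = (dY/dX) · (X/Y)

dY/dX = 40·X
At X = 47: dY/dX = 1880, Y = 44180

Elasticity = 1880 · (47 / 44180) = 2

Interpretation: for a small percentage change in X, the percentage change in Y is approximately 2.00 times as large.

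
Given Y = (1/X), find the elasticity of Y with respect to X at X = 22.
Elasticity = -1

Elasticity = (dY/dX) · (X/Y)

dY/dX = -1/X²
At X = 22: dY/dX = -1/484, Y = 1/22

Elasticity = (-1/484) · (22 / (1/22)) = -1

Interpretation: for a small percentage change in X, the percentage change in Y is approximately -1.00 times as large.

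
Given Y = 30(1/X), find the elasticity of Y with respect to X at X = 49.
Elasticity = -1

Elasticity = (dY/dX) · (X/Y)

dY/dX = -30/X²
At X = 49: dY/dX = -30/2401, Y = 30/49

Elasticity = (-30/2401) · (49 / (30/49)) = -1

Interpretation: for a small percentage change in X, the percentage change in Y is approximately -1.00 times as large.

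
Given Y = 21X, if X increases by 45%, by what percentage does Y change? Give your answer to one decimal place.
45.0%

For Y = 21X:
If X → X(1 + 0.45)
Then Y → Y · (1 + 0.45)^1
     = Y · 1.4500

Percentage change = ((1 + 0.45)^1 − 1) × 100% = 45.0%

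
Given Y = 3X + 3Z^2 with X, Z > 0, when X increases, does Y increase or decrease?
Y increases

Taking the partial derivative:
∂Y/∂X = 3

∂Y/∂X = 3 > 0 (assuming positive values)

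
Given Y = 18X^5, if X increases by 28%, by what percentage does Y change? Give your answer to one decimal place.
243.6%

For Y = 18X^5:
If X → X(1 + 0.28)
Then Y → Y · (1 + 0.28)^5
     ≈ Y · 3.4360

Percentage change = ((1 + 0.28)^5 − 1) × 100% ≈ 243.6%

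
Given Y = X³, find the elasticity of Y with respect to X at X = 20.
Elasticity = 3

Elasticity = (dY/dX) · (X/Y)

dY/dX = 3·X²
At X = 20: dY/dX = 1200, Y = 8000

Elasticity = 1200 · (20 / 8000) = 3

Interpretation: for a small percentage change in X, the percentage change in Y is approximately 3.00 times as large.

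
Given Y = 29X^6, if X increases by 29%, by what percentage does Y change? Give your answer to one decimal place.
360.8%

For Y = 29X^6:
If X → X(1 + 0.29)
Then Y → Y · (1 + 0.29)^6
     ≈ Y · 4.6083

Percentage change = ((1 + 0.29)^6 − 1) × 100% ≈ 360.8%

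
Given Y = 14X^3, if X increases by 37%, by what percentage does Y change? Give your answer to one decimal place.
157.1%

For Y = 14X^3:
If X → X(1 + 0.37)
Then Y → Y · (1 + 0.37)^3
     ≈ Y · 2.5714

Percentage change = ((1 + 0.37)^3 − 1) × 100% ≈ 157.1%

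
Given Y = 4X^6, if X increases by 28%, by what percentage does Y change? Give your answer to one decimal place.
339.8%

For Y = 4X^6:
If X → X(1 + 0.28)
Then Y → Y · (1 + 0.28)^6
     ≈ Y · 4.3980

Percentage change = ((1 + 0.28)^6 − 1) × 100% ≈ 339.8%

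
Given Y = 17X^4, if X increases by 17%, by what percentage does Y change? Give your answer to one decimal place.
87.4%

For Y = 17X^4:
If X → X(1 + 0.17)
Then Y → Y · (1 + 0.17)^4
     ≈ Y · 1.8739

Percentage change = ((1 + 0.17)^4 − 1) × 100% ≈ 87.4%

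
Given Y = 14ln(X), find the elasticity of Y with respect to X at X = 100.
Elasticity = 1/ln(100) ≈ 0.2171

Elasticity = (dY/dX) · (X/Y)

dY/dX = 14/X
At X = 100: dY/dX = 7/50, Y = 14·ln(100)

Elasticity = (7/50) · (100 / (14·ln(100))) = 1/ln(100) ≈ 0.2171

Interpretation: for a small percentage change in X, the percentage change in Y is approximately 0.22 times as large.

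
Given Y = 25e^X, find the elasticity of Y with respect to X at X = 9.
Elasticity = 9

Elasticity = (dY/dX) · (X/Y)

dY/dX = 25·e^X
At X = 9: dY/dX = 25·e^9, Y = 25·e^9

Elasticity = (25·e^9) · (9 / (25·e^9)) = 9

Interpretation: for a small percentage change in X, the percentage change in Y is approximately 9.00 times as large.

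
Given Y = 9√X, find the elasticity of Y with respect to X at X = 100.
Elasticity = 1/2

Elasticity = (dY/dX) · (X/Y)

dY/dX = 9/(2·√X)
At X = 100: dY/dX = 9/20, Y = 90

Elasticity = (9/20) · (100 / 90) = 1/2

Interpretation: for a small percentage change in X, the percentage change in Y is approximately 0.50 times as large.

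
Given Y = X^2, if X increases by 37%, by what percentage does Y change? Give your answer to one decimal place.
87.7%

For Y = X^2:
If X → X(1 + 0.37)
Then Y → Y · (1 + 0.37)^2
     = Y · 1.8769

Percentage change = ((1 + 0.37)^2 − 1) × 100% ≈ 87.7%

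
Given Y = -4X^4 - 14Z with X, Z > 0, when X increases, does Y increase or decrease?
Y decreases

Taking the partial derivative:
∂Y/∂X = -16X^3

∂Y/∂X = -16X^3 < 0 (assuming positive values)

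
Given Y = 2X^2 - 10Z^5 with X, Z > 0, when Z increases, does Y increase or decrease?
Y decreases

Taking the partial derivative:
∂Y/∂Z = -50Z^4

∂Y/∂Z = -50Z^4 < 0 (assuming positive values)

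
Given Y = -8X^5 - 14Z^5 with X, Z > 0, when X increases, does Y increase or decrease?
Y decreases

Taking the partial derivative:
∂Y/∂X = -40X^4

∂Y/∂X = -40X^4 < 0 (assuming positive values)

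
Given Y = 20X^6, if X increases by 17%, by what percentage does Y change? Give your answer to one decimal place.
156.5%

For Y = 20X^6:
If X → X(1 + 0.17)
Then Y → Y · (1 + 0.17)^6
     ≈ Y · 2.5652

Percentage change = ((1 + 0.17)^6 − 1) × 100% ≈ 156.5%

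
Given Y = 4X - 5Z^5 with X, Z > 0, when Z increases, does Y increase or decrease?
Y decreases

Taking the partial derivative:
∂Y/∂Z = -25Z^4

∂Y/∂Z = -25Z^4 < 0 (assuming positive values)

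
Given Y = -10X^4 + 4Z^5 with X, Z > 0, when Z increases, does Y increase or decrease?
Y increases

Taking the partial derivative:
∂Y/∂Z = 20Z^4

∂Y/∂Z = 20Z^4 > 0 (assuming positive values)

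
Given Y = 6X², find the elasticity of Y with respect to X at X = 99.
Elasticity = 2

Elasticity = (dY/dX) · (X/Y)

dY/dX = 12·X
At X = 99: dY/dX = 1188, Y = 58806

Elasticity = 1188 · (99 / 58806) = 2

Interpretation: for a small percentage change in X, the percentage change in Y is approximately 2.00 times as large.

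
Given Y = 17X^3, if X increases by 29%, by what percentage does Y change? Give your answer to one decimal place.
114.7%

For Y = 17X^3:
If X → X(1 + 0.29)
Then Y → Y · (1 + 0.29)^3
     ≈ Y · 2.1467

Percentage change = ((1 + 0.29)^3 − 1) × 100% ≈ 114.7%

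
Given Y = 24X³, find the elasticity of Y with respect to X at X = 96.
Elasticity = 3

Elasticity = (dY/dX) · (X/Y)

dY/dX = 72·X²
At X = 96: dY/dX = 663552, Y = 21233664

Elasticity = 663552 · (96 / 21233664) = 3

Interpretation: for a small percentage change in X, the percentage change in Y is approximately 3.00 times as large.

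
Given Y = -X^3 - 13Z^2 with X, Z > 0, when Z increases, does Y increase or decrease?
Y decreases

Taking the partial derivative:
∂Y/∂Z = -26Z

∂Y/∂Z = -26Z < 0 (assuming positive values)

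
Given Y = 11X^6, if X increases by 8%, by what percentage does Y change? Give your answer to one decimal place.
58.7%

For Y = 11X^6:
If X → X(1 + 0.08)
Then Y → Y · (1 + 0.08)^6
     ≈ Y · 1.5869

Percentage change = ((1 + 0.08)^6 − 1) × 100% ≈ 58.7%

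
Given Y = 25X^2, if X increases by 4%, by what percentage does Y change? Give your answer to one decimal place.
8.2%

For Y = 25X^2:
If X → X(1 + 0.04)
Then Y → Y · (1 + 0.04)^2
     = Y · 1.0816

Percentage change = ((1 + 0.04)^2 − 1) × 100% ≈ 8.2%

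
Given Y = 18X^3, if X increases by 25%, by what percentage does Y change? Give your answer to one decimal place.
95.3%

For Y = 18X^3:
If X → X(1 + 0.25)
Then Y → Y · (1 + 0.25)^3
     ≈ Y · 1.9531

Percentage change = ((1 + 0.25)^3 − 1) × 100% ≈ 95.3%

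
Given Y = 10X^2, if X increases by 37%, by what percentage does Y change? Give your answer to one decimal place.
87.7%

For Y = 10X^2:
If X → X(1 + 0.37)
Then Y → Y · (1 + 0.37)^2
     = Y · 1.8769

Percentage change = ((1 + 0.37)^2 − 1) × 100% ≈ 87.7%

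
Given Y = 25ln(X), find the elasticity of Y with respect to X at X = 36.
Elasticity = 1/ln(36) ≈ 0.2791

Elasticity = (dY/dX) · (X/Y)

dY/dX = 25/X
At X = 36: dY/dX = 25/36, Y = 25·ln(36)

Elasticity = (25/36) · (36 / (25·ln(36))) = 1/ln(36) ≈ 0.2791

Interpretation: for a small percentage change in X, the percentage change in Y is approximately 0.28 times as large.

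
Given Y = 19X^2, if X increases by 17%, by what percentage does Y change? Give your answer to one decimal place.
36.9%

For Y = 19X^2:
If X → X(1 + 0.17)
Then Y → Y · (1 + 0.17)^2
     = Y · 1.3689

Percentage change = ((1 + 0.17)^2 − 1) × 100% ≈ 36.9%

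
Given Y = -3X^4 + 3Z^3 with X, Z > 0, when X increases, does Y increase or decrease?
Y decreases

Taking the partial derivative:
∂Y/∂X = -12X^3

∂Y/∂X = -12X^3 < 0 (assuming positive values)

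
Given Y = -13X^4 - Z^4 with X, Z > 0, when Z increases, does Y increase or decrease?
Y decreases

Taking the partial derivative:
∂Y/∂Z = -4Z^3

∂Y/∂Z = -4Z^3 < 0 (assuming positive values)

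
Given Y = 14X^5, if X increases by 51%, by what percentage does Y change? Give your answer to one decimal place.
685.0%

For Y = 14X^5:
If X → X(1 + 0.51)
Then Y → Y · (1 + 0.51)^5
     ≈ Y · 7.8503

Percentage change = ((1 + 0.51)^5 − 1) × 100% ≈ 685.0%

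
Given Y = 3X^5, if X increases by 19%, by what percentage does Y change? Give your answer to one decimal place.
138.6%

For Y = 3X^5:
If X → X(1 + 0.19)
Then Y → Y · (1 + 0.19)^5
     ≈ Y · 2.3864

Percentage change = ((1 + 0.19)^5 − 1) × 100% ≈ 138.6%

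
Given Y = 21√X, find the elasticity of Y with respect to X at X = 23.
Elasticity = 1/2

Elasticity = (dY/dX) · (X/Y)

dY/dX = 21/(2·√X)
At X = 23: dY/dX = 21·√23/46, Y = 21·√23

Elasticity = (21·√23/46) · (23 / (21·√23)) = 1/2

Interpretation: for a small percentage change in X, the percentage change in Y is approximately 0.50 times as large.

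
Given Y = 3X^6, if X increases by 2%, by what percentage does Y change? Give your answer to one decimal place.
12.6%

For Y = 3X^6:
If X → X(1 + 0.02)
Then Y → Y · (1 + 0.02)^6
     ≈ Y · 1.1262

Percentage change = ((1 + 0.02)^6 − 1) × 100% ≈ 12.6%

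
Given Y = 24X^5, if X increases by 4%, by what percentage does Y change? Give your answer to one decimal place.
21.7%

For Y = 24X^5:
If X → X(1 + 0.04)
Then Y → Y · (1 + 0.04)^5
     ≈ Y · 1.2167

Percentage change = ((1 + 0.04)^5 − 1) × 100% ≈ 21.7%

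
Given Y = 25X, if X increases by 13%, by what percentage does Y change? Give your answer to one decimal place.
13.0%

For Y = 25X:
If X → X(1 + 0.13)
Then Y → Y · (1 + 0.13)^1
     = Y · 1.1300

Percentage change = ((1 + 0.13)^1 − 1) × 100% = 13.0%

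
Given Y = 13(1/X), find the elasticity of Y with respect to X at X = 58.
Elasticity = -1

Elasticity = (dY/dX) · (X/Y)

dY/dX = -13/X²
At X = 58: dY/dX = -13/3364, Y = 13/58

Elasticity = (-13/3364) · (58 / (13/58)) = -1

Interpretation: for a small percentage change in X, the percentage change in Y is approximately -1.00 times as large.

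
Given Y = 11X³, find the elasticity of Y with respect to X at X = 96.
Elasticity = 3

Elasticity = (dY/dX) · (X/Y)

dY/dX = 33·X²
At X = 96: dY/dX = 304128, Y = 9732096

Elasticity = 304128 · (96 / 9732096) = 3

Interpretation: for a small percentage change in X, the percentage change in Y is approximately 3.00 times as large.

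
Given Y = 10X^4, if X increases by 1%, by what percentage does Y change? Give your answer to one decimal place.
4.1%

For Y = 10X^4:
If X → X(1 + 0.01)
Then Y → Y · (1 + 0.01)^4
     ≈ Y · 1.0406

Percentage change = ((1 + 0.01)^4 − 1) × 100% ≈ 4.1%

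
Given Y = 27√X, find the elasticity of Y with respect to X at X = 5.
Elasticity = 1/2

Elasticity = (dY/dX) · (X/Y)

dY/dX = 27/(2·√X)
At X = 5: dY/dX = 27·√5/10, Y = 27·√5

Elasticity = (27·√5/10) · (5 / (27·√5)) = 1/2

Interpretation: for a small percentage change in X, the percentage change in Y is approximately 0.50 times as large.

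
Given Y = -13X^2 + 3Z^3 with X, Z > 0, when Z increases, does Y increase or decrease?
Y increases

Taking the partial derivative:
∂Y/∂Z = 9Z^2

∂Y/∂Z = 9Z^2 > 0 (assuming positive values)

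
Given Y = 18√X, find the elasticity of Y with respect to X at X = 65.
Elasticity = 1/2

Elasticity = (dY/dX) · (X/Y)

dY/dX = 9/√X
At X = 65: dY/dX = 9·√65/65, Y = 18·√65

Elasticity = (9·√65/65) · (65 / (18·√65)) = 1/2

Interpretation: for a small percentage change in X, the percentage change in Y is approximately 0.50 times as large.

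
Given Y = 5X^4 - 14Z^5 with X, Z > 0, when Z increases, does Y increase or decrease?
Y decreases

Taking the partial derivative:
∂Y/∂Z = -70Z^4

∂Y/∂Z = -70Z^4 < 0 (assuming positive values)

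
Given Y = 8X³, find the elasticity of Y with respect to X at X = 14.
Elasticity = 3

Elasticity = (dY/dX) · (X/Y)

dY/dX = 24·X²
At X = 14: dY/dX = 4704, Y = 21952

Elasticity = 4704 · (14 / 21952) = 3

Interpretation: for a small percentage change in X, the percentage change in Y is approximately 3.00 times as large.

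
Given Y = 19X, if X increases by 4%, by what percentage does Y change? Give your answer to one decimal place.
4.0%

For Y = 19X:
If X → X(1 + 0.04)
Then Y → Y · (1 + 0.04)^1
     = Y · 1.0400

Percentage change = ((1 + 0.04)^1 − 1) × 100% = 4.0%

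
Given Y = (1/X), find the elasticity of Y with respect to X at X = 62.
Elasticity = -1

Elasticity = (dY/dX) · (X/Y)

dY/dX = -1/X²
At X = 62: dY/dX = -1/3844, Y = 1/62

Elasticity = (-1/3844) · (62 / (1/62)) = -1

Interpretation: for a small percentage change in X, the percentage change in Y is approximately -1.00 times as large.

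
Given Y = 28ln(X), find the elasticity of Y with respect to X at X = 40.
Elasticity = 1/ln(40) ≈ 0.2711

Elasticity = (dY/dX) · (X/Y)

dY/dX = 28/X
At X = 40: dY/dX = 7/10, Y = 28·ln(40)

Elasticity = (7/10) · (40 / (28·ln(40))) = 1/ln(40) ≈ 0.2711

Interpretation: for a small percentage change in X, the percentage change in Y is approximately 0.27 times as large.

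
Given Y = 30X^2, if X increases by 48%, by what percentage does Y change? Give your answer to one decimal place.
119.0%

For Y = 30X^2:
If X → X(1 + 0.48)
Then Y → Y · (1 + 0.48)^2
     = Y · 2.1904

Percentage change = ((1 + 0.48)^2 − 1) × 100% ≈ 119.0%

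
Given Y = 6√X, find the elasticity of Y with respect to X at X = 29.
Elasticity = 1/2

Elasticity = (dY/dX) · (X/Y)

dY/dX = 3/√X
At X = 29: dY/dX = 3·√29/29, Y = 6·√29

Elasticity = (3·√29/29) · (29 / (6·√29)) = 1/2

Interpretation: for a small percentage change in X, the percentage change in Y is approximately 0.50 times as large.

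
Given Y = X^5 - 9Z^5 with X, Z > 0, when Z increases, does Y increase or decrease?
Y decreases

Taking the partial derivative:
∂Y/∂Z = -45Z^4

∂Y/∂Z = -45Z^4 < 0 (assuming positive values)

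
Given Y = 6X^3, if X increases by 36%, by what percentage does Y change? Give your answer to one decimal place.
151.5%

For Y = 6X^3:
If X → X(1 + 0.36)
Then Y → Y · (1 + 0.36)^3
     ≈ Y · 2.5155

Percentage change = ((1 + 0.36)^3 − 1) × 100% ≈ 151.5%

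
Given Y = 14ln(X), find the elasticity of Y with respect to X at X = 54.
Elasticity = 1/ln(54) ≈ 0.2507

Elasticity = (dY/dX) · (X/Y)

dY/dX = 14/X
At X = 54: dY/dX = 7/27, Y = 14·ln(54)

Elasticity = (7/27) · (54 / (14·ln(54))) = 1/ln(54) ≈ 0.2507

Interpretation: for a small percentage change in X, the percentage change in Y is approximately 0.25 times as large.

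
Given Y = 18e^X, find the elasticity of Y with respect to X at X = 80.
Elasticity = 80

Elasticity = (dY/dX) · (X/Y)

dY/dX = 18·e^X
At X = 80: dY/dX = 18·e^80, Y = 18·e^80

Elasticity = (18·e^80) · (80 / (18·e^80)) = 80

Interpretation: for a small percentage change in X, the percentage change in Y is approximately 80.00 times as large.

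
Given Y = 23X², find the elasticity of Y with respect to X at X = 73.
Elasticity = 2

Elasticity = (dY/dX) · (X/Y)

dY/dX = 46·X
At X = 73: dY/dX = 3358, Y = 122567

Elasticity = 3358 · (73 / 122567) = 2

Interpretation: for a small percentage change in X, the percentage change in Y is approximately 2.00 times as large.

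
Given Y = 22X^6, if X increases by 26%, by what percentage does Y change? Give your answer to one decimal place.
300.2%

For Y = 22X^6:
If X → X(1 + 0.26)
Then Y → Y · (1 + 0.26)^6
     ≈ Y · 4.0015

Percentage change = ((1 + 0.26)^6 − 1) × 100% ≈ 300.2%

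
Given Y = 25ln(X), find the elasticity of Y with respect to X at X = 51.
Elasticity = 1/ln(51) ≈ 0.2543

Elasticity = (dY/dX) · (X/Y)

dY/dX = 25/X
At X = 51: dY/dX = 25/51, Y = 25·ln(51)

Elasticity = (25/51) · (51 / (25·ln(51))) = 1/ln(51) ≈ 0.2543

Interpretation: for a small percentage change in X, the percentage change in Y is approximately 0.25 times as large.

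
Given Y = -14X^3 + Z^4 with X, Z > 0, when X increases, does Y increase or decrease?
Y decreases

Taking the partial derivative:
∂Y/∂X = -42X^2

∂Y/∂X = -42X^2 < 0 (assuming positive values)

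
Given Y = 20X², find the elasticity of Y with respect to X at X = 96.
Elasticity = 2

Elasticity = (dY/dX) · (X/Y)

dY/dX = 40·X
At X = 96: dY/dX = 3840, Y = 184320

Elasticity = 3840 · (96 / 184320) = 2

Interpretation: for a small percentage change in X, the percentage change in Y is approximately 2.00 times as large.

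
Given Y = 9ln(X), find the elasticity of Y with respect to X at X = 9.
Elasticity = 1/ln(9) ≈ 0.4551

Elasticity = (dY/dX) · (X/Y)

dY/dX = 9/X
At X = 9: dY/dX = 1, Y = 9·ln(9)

Elasticity = 1 · (9 / (9·ln(9))) = 1/ln(9) ≈ 0.4551

Interpretation: for a small percentage change in X, the percentage change in Y is approximately 0.46 times as large.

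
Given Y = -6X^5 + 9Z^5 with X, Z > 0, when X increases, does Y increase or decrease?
Y decreases

Taking the partial derivative:
∂Y/∂X = -30X^4

∂Y/∂X = -30X^4 < 0 (assuming positive values)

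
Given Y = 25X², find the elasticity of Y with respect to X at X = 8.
Elasticity = 2

Elasticity = (dY/dX) · (X/Y)

dY/dX = 50·X
At X = 8: dY/dX = 400, Y = 1600

Elasticity = 400 · (8 / 1600) = 2

Interpretation: for a small percentage change in X, the percentage change in Y is approximately 2.00 times as large.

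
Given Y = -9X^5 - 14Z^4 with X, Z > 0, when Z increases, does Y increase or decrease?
Y decreases

Taking the partial derivative:
∂Y/∂Z = -56Z^3

∂Y/∂Z = -56Z^3 < 0 (assuming positive values)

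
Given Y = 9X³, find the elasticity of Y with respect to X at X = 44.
Elasticity = 3

Elasticity = (dY/dX) · (X/Y)

dY/dX = 27·X²
At X = 44: dY/dX = 52272, Y = 766656

Elasticity = 52272 · (44 / 766656) = 3

Interpretation: for a small percentage change in X, the percentage change in Y is approximately 3.00 times as large.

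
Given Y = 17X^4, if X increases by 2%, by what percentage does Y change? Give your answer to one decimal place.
8.2%

For Y = 17X^4:
If X → X(1 + 0.02)
Then Y → Y · (1 + 0.02)^4
     ≈ Y · 1.0824

Percentage change = ((1 + 0.02)^4 − 1) × 100% ≈ 8.2%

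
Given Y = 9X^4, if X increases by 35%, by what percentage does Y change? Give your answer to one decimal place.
232.2%

For Y = 9X^4:
If X → X(1 + 0.35)
Then Y → Y · (1 + 0.35)^4
     ≈ Y · 3.3215

Percentage change = ((1 + 0.35)^4 − 1) × 100% ≈ 232.2%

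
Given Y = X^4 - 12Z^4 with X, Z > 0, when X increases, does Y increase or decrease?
Y increases

Taking the partial derivative:
∂Y/∂X = 4X^3

∂Y/∂X = 4X^3 > 0 (assuming positive values)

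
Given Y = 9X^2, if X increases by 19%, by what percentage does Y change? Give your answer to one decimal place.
41.6%

For Y = 9X^2:
If X → X(1 + 0.19)
Then Y → Y · (1 + 0.19)^2
     = Y · 1.4161

Percentage change = ((1 + 0.19)^2 − 1) × 100% ≈ 41.6%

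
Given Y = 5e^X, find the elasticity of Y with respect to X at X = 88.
Elasticity = 88

Elasticity = (dY/dX) · (X/Y)

dY/dX = 5·e^X
At X = 88: dY/dX = 5·e^88, Y = 5·e^88

Elasticity = (5·e^88) · (88 / (5·e^88)) = 88

Interpretation: for a small percentage change in X, the percentage change in Y is approximately 88.00 times as large.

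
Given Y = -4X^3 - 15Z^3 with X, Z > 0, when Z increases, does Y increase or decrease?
Y decreases

Taking the partial derivative:
∂Y/∂Z = -45Z^2

∂Y/∂Z = -45Z^2 < 0 (assuming positive values)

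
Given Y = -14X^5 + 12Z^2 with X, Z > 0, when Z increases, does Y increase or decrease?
Y increases

Taking the partial derivative:
∂Y/∂Z = 24Z

∂Y/∂Z = 24Z > 0 (assuming positive values)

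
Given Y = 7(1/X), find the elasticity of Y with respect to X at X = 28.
Elasticity = -1

Elasticity = (dY/dX) · (X/Y)

dY/dX = -7/X²
At X = 28: dY/dX = -1/112, Y = 1/4

Elasticity = (-1/112) · (28 / (1/4)) = -1

Interpretation: for a small percentage change in X, the percentage change in Y is approximately -1.00 times as large.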